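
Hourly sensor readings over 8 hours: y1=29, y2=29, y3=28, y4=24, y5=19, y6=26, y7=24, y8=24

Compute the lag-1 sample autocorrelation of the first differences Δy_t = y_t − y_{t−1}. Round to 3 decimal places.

-0.318

First differences Δy: 0, -1, -4, -5, 7, -2, 0
Mean of differences = -0.7143
Numerator Σ(Δy_t−Δȳ)(Δy_{t+1}−Δȳ) = -29.0816
Denominator Σ(Δy_t−Δȳ)² = 91.4286
r_1(Δy) = -29.0816 / 91.4286 = -0.318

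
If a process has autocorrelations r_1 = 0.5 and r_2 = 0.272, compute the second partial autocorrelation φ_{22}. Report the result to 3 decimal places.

0.029

φ_{22} = (r_2 − r_1²) / (1 − r_1²)
r_1² = (0.5)² = 0.25
Numerator = 0.272 − 0.2500 = 0.0220; denominator = 1 − 0.2500 = 0.7500
φ_{22} = 0.0220 / 0.7500 = 0.029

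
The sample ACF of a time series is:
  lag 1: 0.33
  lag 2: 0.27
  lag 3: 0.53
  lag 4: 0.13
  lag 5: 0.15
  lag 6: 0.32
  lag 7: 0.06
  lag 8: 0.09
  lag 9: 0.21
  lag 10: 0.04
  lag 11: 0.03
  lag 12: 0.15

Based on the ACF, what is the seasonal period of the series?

3

The largest autocorrelation is r_3 = 0.53; the remaining lags stay at or below 0.33. The elevated value at lag 1 (0.33), dropping to 0.27 at lag 2, reflects decaying short-term dependence rather than seasonality.
The dominant spike at lag 3 indicates a seasonal period of 3.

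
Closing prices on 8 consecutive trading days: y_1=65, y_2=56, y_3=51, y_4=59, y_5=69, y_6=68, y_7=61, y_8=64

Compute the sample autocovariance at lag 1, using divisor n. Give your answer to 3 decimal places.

11.357

Mean ȳ = (65 + 56 + 51 + 59 + 69 + 68 + 61 + 64)/8 = 61.6250
Σ_{t=1}^{7}(y_t−ȳ)(y_{t+1}−ȳ) = 90.8594
γ_1 = 90.8594 / 8 = 11.357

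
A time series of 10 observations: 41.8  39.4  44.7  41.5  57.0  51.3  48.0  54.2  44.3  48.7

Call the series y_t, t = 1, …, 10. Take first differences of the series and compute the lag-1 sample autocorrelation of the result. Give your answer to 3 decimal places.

-0.582

First differences Δy: -2.4, 5.3, -3.2, 15.5, -5.7, -3.3, 6.2, -9.9, 4.4
Mean of differences = 0.7667
Numerator Σ(Δy_t−Δȳ)(Δy_{t+1}−Δȳ) = -278.5644
Denominator Σ(Δy_t−Δȳ)² = 478.2400
r_1(Δy) = -278.5644 / 478.2400 = -0.582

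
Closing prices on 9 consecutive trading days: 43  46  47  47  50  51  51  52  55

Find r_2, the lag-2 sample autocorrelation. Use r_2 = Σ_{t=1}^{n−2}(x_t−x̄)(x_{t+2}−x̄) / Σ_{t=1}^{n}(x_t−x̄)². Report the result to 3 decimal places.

Mean x̄ = (43 + 46 + 47 + 47 + 50 + 51 + 51 + 52 + 55)/9 = 49.1111
Numerator Σ_{t=1}^{7}(x_t−x̄)(x_{t+2}−x̄) = 31.8642
Denominator Σ(x_t−x̄)² = 106.8889
r_2 = 31.8642 / 106.8889 = 0.298

0.298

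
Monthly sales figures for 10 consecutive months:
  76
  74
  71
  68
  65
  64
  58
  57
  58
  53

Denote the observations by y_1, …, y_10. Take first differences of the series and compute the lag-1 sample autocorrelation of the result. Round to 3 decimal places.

-0.398

First differences Δy: -2, -3, -3, -3, -1, -6, -1, 1, -5
Mean of differences = -2.5556
Numerator Σ(Δy_t−Δȳ)(Δy_{t+1}−Δȳ) = -14.4198
Denominator Σ(Δy_t−Δȳ)² = 36.2222
r_1(Δy) = -14.4198 / 36.2222 = -0.398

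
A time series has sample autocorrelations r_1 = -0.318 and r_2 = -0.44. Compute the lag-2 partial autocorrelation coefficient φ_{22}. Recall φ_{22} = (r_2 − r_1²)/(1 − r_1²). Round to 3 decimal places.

-0.602

φ_{22} = (r_2 − r_1²) / (1 − r_1²)
r_1² = (-0.318)² = 0.101124
Numerator = -0.44 − 0.1011 = -0.5411; denominator = 1 − 0.1011 = 0.8989
φ_{22} = -0.5411 / 0.8989 = -0.602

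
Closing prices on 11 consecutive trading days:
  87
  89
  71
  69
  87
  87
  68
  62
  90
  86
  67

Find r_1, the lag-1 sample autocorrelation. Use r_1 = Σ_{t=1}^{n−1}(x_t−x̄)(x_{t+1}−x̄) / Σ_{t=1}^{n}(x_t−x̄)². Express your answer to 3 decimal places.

Mean x̄ = (87 + 89 + 71 + 69 + 87 + 87 + 68 + 62 + 90 + 86 + 67)/11 = 78.4545
Numerator Σ_{t=1}^{10}(x_t−x̄)(x_{t+1}−x̄) = -32.3884
Denominator Σ(x_t−x̄)² = 1176.7273
r_1 = -32.3884 / 1176.7273 = -0.028

-0.028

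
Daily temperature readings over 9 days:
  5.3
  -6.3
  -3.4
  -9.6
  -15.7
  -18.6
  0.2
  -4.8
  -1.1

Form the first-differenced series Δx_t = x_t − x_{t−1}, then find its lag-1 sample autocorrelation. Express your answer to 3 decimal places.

-0.265

First differences Δx: -11.6, 2.9, -6.2, -6.1, -2.9, 18.8, -5.0, 3.7
Mean of differences = -0.8000
Numerator Σ(Δx_t−Δx̄)(Δx_{t+1}−Δx̄) = -162.5700
Denominator Σ(Δx_t−Δx̄)² = 614.0400
r_1(Δx) = -162.5700 / 614.0400 = -0.265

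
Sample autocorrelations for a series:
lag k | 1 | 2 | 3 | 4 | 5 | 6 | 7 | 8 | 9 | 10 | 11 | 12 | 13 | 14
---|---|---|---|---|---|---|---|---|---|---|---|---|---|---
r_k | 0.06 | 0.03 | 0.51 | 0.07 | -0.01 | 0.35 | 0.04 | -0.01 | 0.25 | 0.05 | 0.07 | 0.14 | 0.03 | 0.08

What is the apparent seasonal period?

3

The largest autocorrelation is r_3 = 0.51, with weaker echoes at lags 6 (0.35) and 9 (0.25); the remaining lags stay at or below 0.14.
The dominant spike at lag 3 indicates a seasonal period of 3.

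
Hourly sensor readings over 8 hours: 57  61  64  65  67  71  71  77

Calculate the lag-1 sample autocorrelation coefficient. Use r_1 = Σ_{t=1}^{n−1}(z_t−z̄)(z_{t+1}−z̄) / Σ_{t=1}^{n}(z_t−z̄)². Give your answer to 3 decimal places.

0.496

Mean z̄ = (57 + 61 + 64 + 65 + 67 + 71 + 71 + 77)/8 = 66.6250
Deviations from mean: -9.6250, -5.6250, -2.6250, -1.6250, 0.3750, 4.3750, 4.3750, 10.3750
Σ(z_t−z̄)(z_{t+1}−z̄) = (54.1406) + (14.7656) + (4.2656) + (-0.6094) + (1.6406) + (19.1406) + (45.3906) = 138.7344
Denominator Σ(z_t−z̄)² = 279.8750
r_1 = 138.7344 / 279.8750 = 0.496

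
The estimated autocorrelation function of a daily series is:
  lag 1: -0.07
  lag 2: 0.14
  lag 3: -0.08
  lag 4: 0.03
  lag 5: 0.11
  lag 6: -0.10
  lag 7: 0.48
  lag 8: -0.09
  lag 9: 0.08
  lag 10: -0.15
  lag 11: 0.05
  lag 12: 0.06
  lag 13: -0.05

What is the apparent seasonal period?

7

The largest autocorrelation is r_7 = 0.48; the remaining lags stay at or below 0.14.
The dominant spike at lag 7 indicates a seasonal period of 7.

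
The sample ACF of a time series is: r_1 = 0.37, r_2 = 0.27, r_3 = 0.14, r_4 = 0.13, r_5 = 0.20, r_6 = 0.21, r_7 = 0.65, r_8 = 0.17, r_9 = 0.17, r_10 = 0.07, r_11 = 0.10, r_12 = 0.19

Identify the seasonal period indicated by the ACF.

7

The largest autocorrelation is r_7 = 0.65; the remaining lags stay at or below 0.37. The elevated value at lag 1 (0.37), dropping to 0.27 at lag 2, reflects decaying short-term dependence rather than seasonality.
The dominant spike at lag 7 indicates a seasonal period of 7.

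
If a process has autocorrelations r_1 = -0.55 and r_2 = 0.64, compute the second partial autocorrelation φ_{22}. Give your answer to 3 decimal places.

φ_{22} = (r_2 − r_1²) / (1 − r_1²)
r_1² = (-0.55)² = 0.3025
Numerator = 0.64 − 0.3025 = 0.3375; denominator = 1 − 0.3025 = 0.6975
φ_{22} = 0.3375 / 0.6975 = 0.484

0.484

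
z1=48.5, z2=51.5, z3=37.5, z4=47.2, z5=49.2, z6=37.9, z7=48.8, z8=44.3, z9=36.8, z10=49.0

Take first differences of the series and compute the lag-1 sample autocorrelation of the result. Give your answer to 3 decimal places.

-0.529

First differences Δz: 3.0, -14.0, 9.7, 2.0, -11.3, 10.9, -4.5, -7.5, 12.2
Mean of differences = 0.0556
Numerator Σ(Δz_t−Δz̄)(Δz_{t+1}−Δz̄) = -410.1564
Denominator Σ(Δz_t−Δz̄)² = 774.9022
r_1(Δz) = -410.1564 / 774.9022 = -0.529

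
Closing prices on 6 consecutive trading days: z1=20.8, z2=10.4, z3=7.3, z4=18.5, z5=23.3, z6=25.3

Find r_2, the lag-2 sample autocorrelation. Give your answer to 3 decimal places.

Mean z̄ = (20.8 + 10.4 + 7.3 + 18.5 + 23.3 + 25.3)/6 = 17.6000
Numerator Σ_{t=1}^{4}(z_t−z̄)(z_{t+2}−z̄) = -91.2200
Denominator Σ(z_t−z̄)² = 260.7600
r_2 = -91.2200 / 260.7600 = -0.350

-0.350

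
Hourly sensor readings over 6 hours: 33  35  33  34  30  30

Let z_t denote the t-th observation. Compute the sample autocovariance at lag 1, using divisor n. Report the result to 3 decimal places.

Mean z̄ = (33 + 35 + 33 + 34 + 30 + 30)/6 = 32.5000
Deviations: 0.5000, 2.5000, 0.5000, 1.5000, -2.5000, -2.5000
Σ_{t=1}^{5}(z_t−z̄)(z_{t+1}−z̄) = 5.7500
γ_1 = 5.7500 / 6 = 0.958

0.958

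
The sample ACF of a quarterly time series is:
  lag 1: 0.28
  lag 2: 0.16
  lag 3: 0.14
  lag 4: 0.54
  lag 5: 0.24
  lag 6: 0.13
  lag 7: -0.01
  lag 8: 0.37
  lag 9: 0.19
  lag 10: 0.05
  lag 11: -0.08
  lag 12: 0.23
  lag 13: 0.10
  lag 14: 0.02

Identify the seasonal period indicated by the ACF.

4

The largest autocorrelation is r_4 = 0.54, with a weaker echo at lag 8 (0.37); the remaining lags stay at or below 0.28. The elevated value at lag 1 (0.28), dropping to 0.16 at lag 2, reflects decaying short-term dependence rather than seasonality.
The dominant spike at lag 4 indicates a seasonal period of 4.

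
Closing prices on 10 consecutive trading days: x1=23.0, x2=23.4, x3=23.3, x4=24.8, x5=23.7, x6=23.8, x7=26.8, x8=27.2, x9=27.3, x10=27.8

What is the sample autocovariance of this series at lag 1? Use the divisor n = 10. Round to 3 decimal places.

2.133

Mean x̄ = (23.0 + 23.4 + 23.3 + 24.8 + 23.7 + 23.8 + 26.8 + 27.2 + 27.3 + 27.8)/10 = 25.1100
Σ_{t=1}^{9}(x_t−x̄)(x_{t+1}−x̄) = 21.3349
γ_1 = 21.3349 / 10 = 2.133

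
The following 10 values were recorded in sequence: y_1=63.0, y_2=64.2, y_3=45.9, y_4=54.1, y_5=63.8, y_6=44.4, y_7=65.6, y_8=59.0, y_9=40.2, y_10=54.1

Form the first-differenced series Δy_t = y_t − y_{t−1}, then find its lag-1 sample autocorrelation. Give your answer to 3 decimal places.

-0.522

First differences Δy: 1.2, -18.3, 8.2, 9.7, -19.4, 21.2, -6.6, -18.8, 13.9
Mean of differences = -0.9889
Numerator Σ(Δy_t−Δȳ)(Δy_{t+1}−Δȳ) = -993.8112
Denominator Σ(Δy_t−Δȳ)² = 1904.8689
r_1(Δy) = -993.8112 / 1904.8689 = -0.522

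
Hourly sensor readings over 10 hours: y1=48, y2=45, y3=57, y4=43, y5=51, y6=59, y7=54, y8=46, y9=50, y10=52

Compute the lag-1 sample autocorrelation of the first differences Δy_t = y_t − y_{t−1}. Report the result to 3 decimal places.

First differences Δy: -3, 12, -14, 8, 8, -5, -8, 4, 2
Mean of differences = 0.4444
Numerator Σ(Δy_t−Δȳ)(Δy_{t+1}−Δȳ) = -278.4198
Denominator Σ(Δy_t−Δȳ)² = 584.2222
r_1(Δy) = -278.4198 / 584.2222 = -0.477

-0.477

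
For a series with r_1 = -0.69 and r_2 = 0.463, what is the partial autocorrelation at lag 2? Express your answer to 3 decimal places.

-0.025

φ_{22} = (r_2 − r_1²) / (1 − r_1²)
r_1² = (-0.69)² = 0.4761
Numerator = 0.463 − 0.4761 = -0.0131; denominator = 1 − 0.4761 = 0.5239
φ_{22} = -0.0131 / 0.5239 = -0.025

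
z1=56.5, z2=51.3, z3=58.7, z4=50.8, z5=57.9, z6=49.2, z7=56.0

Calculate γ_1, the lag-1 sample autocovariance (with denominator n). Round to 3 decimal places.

Mean z̄ = (56.5 + 51.3 + 58.7 + 50.8 + 57.9 + 49.2 + 56.0)/7 = 54.3429
Σ_{t=1}^{6}(z_t−z̄)(z_{t+1}−z̄) = -74.6776
γ_1 = -74.6776 / 7 = -10.668

-10.668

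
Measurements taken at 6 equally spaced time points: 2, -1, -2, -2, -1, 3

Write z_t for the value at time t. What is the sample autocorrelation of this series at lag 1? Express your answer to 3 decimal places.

0.086

Mean z̄ = (2 − 1 − 2 − 2 − 1 + 3)/6 = -0.1667
Deviations from mean: 2.1667, -0.8333, -1.8333, -1.8333, -0.8333, 3.1667
Numerator Σ_{t=1}^{5}(z_t−z̄)(z_{t+1}−z̄) = 1.9722
Denominator Σ(z_t−z̄)² = 22.8333
r_1 = 1.9722 / 22.8333 = 0.086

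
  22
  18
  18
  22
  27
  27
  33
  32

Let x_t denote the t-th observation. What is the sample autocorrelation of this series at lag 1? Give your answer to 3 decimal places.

Mean x̄ = (22 + 18 + 18 + 22 + 27 + 27 + 33 + 32)/8 = 24.8750
Deviations from mean: -2.8750, -6.8750, -6.8750, -2.8750, 2.1250, 2.1250, 8.1250, 7.1250
Numerator Σ_{t=1}^{7}(x_t−x̄)(x_{t+1}−x̄) = 160.3594
Denominator Σ(x_t−x̄)² = 236.8750
r_1 = 160.3594 / 236.8750 = 0.677

0.677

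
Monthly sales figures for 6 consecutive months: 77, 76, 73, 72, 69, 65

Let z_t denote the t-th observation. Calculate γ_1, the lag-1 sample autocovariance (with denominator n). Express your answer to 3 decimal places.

Mean z̄ = (77 + 76 + 73 + 72 + 69 + 65)/6 = 72.0000
Deviations: 5.0000, 4.0000, 1.0000, 0.0000, -3.0000, -7.0000
Σ_{t=1}^{5}(z_t−z̄)(z_{t+1}−z̄) = 45.0000
γ_1 = 45.0000 / 6 = 7.500

7.500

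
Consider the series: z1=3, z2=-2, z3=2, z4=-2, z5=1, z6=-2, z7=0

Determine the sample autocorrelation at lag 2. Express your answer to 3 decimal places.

Mean z̄ = (3 − 2 + 2 − 2 + 1 − 2 + 0)/7 = 0.0000
Deviations from mean: 3.0000, -2.0000, 2.0000, -2.0000, 1.0000, -2.0000, 0.0000
Σ(z_t−z̄)(z_{t+2}−z̄) = (6.0000) + (4.0000) + (2.0000) + (4.0000) + (0.0000) = 16.0000
Denominator Σ(z_t−z̄)² = 26.0000
r_2 = 16.0000 / 26.0000 = 0.615

0.615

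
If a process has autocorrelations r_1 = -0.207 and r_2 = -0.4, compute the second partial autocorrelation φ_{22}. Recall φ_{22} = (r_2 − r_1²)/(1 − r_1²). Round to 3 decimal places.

-0.463

φ_{22} = (r_2 − r_1²) / (1 − r_1²)
r_1² = (-0.207)² = 0.042849
Numerator = -0.4 − 0.0428 = -0.4428; denominator = 1 − 0.0428 = 0.9572
φ_{22} = -0.4428 / 0.9572 = -0.463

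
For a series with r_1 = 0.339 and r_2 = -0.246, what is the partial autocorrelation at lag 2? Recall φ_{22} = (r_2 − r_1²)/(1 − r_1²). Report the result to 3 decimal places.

-0.408

φ_{22} = (r_2 − r_1²) / (1 − r_1²)
r_1² = (0.339)² = 0.114921
Numerator = -0.246 − 0.1149 = -0.3609; denominator = 1 − 0.1149 = 0.8851
φ_{22} = -0.3609 / 0.8851 = -0.408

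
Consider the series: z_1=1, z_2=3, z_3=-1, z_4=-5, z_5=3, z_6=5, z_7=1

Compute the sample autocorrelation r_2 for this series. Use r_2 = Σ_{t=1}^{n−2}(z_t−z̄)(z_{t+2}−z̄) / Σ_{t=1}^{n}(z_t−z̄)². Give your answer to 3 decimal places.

-0.625

Mean z̄ = (1 + 3 − 1 − 5 + 3 + 5 + 1)/7 = 1.0000
Deviations from mean: 0.0000, 2.0000, -2.0000, -6.0000, 2.0000, 4.0000, 0.0000
Σ(z_t−z̄)(z_{t+2}−z̄) = (0.0000) + (-12.0000) + (-4.0000) + (-24.0000) + (0.0000) = -40.0000
Denominator Σ(z_t−z̄)² = 64.0000
r_2 = -40.0000 / 64.0000 = -0.625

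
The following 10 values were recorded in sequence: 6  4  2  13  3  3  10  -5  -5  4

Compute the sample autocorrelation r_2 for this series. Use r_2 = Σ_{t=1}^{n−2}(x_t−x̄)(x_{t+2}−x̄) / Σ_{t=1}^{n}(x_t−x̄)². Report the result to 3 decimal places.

-0.215

Mean x̄ = (6 + 4 + 2 + 13 + 3 + 3 + 10 − 5 − 5 + 4)/10 = 3.5000
Numerator Σ_{t=1}^{8}(x_t−x̄)(x_{t+2}−x̄) = -61.5000
Denominator Σ(x_t−x̄)² = 286.5000
r_2 = -61.5000 / 286.5000 = -0.215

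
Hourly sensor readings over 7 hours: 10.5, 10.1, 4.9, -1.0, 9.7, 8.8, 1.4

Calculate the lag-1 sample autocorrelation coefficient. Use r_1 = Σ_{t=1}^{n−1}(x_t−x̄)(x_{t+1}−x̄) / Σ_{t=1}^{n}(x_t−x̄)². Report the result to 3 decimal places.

-0.060

Mean x̄ = (10.5 + 10.1 + 4.9 − 1.0 + 9.7 + 8.8 + 1.4)/7 = 6.3429
Deviations from mean: 4.1571, 3.7571, -1.4429, -7.3429, 3.3571, 2.4571, -4.9429
Σ(x_t−x̄)(x_{t+1}−x̄) = (15.6190) + (-5.4210) + (10.5947) + (-24.6510) + (8.2490) + (-12.1453) = -7.7547
Denominator Σ(x_t−x̄)² = 129.1371
r_1 = -7.7547 / 129.1371 = -0.060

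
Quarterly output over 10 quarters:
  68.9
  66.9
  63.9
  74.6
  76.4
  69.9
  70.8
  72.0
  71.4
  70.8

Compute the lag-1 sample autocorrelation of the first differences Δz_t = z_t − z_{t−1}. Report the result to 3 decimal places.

First differences Δz: -2.0, -3.0, 10.7, 1.8, -6.5, 0.9, 1.2, -0.6, -0.6
Mean of differences = 0.2111
Numerator Σ(Δz_t−Δz̄)(Δz_{t+1}−Δz̄) = -24.6646
Denominator Σ(Δz_t−Δz̄)² = 175.5489
r_1(Δz) = -24.6646 / 175.5489 = -0.140

-0.140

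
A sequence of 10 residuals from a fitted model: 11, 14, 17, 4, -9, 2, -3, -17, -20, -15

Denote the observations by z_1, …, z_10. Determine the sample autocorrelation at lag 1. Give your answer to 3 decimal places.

0.666

Mean z̄ = (11 + 14 + 17 + 4 − 9 + 2 − 3 − 17 − 20 − 15)/10 = -1.6000
Numerator Σ_{t=1}^{9}(z_t−z̄)(z_{t+1}−z̄) = 1069.2400
Denominator Σ(z_t−z̄)² = 1604.4000
r_1 = 1069.2400 / 1604.4000 = 0.666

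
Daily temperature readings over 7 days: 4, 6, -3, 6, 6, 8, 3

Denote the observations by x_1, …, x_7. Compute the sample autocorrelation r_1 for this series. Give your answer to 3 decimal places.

-0.270

Mean x̄ = (4 + 6 − 3 + 6 + 6 + 8 + 3)/7 = 4.2857
Deviations from mean: -0.2857, 1.7143, -7.2857, 1.7143, 1.7143, 3.7143, -1.2857
Σ(x_t−x̄)(x_{t+1}−x̄) = (-0.4898) + (-12.4898) + (-12.4898) + (2.9388) + (6.3673) + (-4.7755) = -20.9388
Denominator Σ(x_t−x̄)² = 77.4286
r_1 = -20.9388 / 77.4286 = -0.270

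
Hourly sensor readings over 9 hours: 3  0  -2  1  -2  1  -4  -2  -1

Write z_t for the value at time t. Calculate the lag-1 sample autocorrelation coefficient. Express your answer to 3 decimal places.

Mean z̄ = (3 + 0 − 2 + 1 − 2 + 1 − 4 − 2 − 1)/9 = -0.6667
Numerator Σ_{t=1}^{8}(z_t−z̄)(z_{t+1}−z̄) = -5.7778
Denominator Σ(z_t−z̄)² = 36.0000
r_1 = -5.7778 / 36.0000 = -0.160

-0.160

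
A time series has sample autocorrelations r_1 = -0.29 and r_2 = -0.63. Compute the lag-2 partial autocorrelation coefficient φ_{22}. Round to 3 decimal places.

φ_{22} = (r_2 − r_1²) / (1 − r_1²)
r_1² = (-0.29)² = 0.0841
Numerator = -0.63 − 0.0841 = -0.7141; denominator = 1 − 0.0841 = 0.9159
φ_{22} = -0.7141 / 0.9159 = -0.780

-0.780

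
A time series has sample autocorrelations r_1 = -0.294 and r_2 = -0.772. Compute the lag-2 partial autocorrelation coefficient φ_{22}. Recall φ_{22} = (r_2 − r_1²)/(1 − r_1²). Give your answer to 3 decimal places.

-0.940

φ_{22} = (r_2 − r_1²) / (1 − r_1²)
r_1² = (-0.294)² = 0.086436
Numerator = -0.772 − 0.0864 = -0.8584; denominator = 1 − 0.0864 = 0.9136
φ_{22} = -0.8584 / 0.9136 = -0.940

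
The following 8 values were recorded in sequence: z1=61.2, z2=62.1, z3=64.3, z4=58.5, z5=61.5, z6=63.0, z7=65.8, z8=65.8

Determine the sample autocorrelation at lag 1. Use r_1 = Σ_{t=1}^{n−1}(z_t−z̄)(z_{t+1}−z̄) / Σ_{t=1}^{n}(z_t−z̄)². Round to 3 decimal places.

0.196

Mean z̄ = (61.2 + 62.1 + 64.3 + 58.5 + 61.5 + 63.0 + 65.8 + 65.8)/8 = 62.7750
Deviations from mean: -1.5750, -0.6750, 1.5250, -4.2750, -1.2750, 0.2250, 3.0250, 3.0250
Σ(z_t−z̄)(z_{t+1}−z̄) = (1.0631) + (-1.0294) + (-6.5194) + (5.4506) + (-0.2869) + (0.6806) + (9.1506) = 8.5094
Denominator Σ(z_t−z̄)² = 43.5150
r_1 = 8.5094 / 43.5150 = 0.196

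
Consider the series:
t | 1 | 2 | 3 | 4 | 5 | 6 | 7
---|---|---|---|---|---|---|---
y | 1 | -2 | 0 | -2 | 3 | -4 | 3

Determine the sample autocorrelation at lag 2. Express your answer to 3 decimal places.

Mean ȳ = (1 − 2 + 0 − 2 + 3 − 4 + 3)/7 = -0.1429
Deviations from mean: 1.1429, -1.8571, 0.1429, -1.8571, 3.1429, -3.8571, 3.1429
Σ(y_t−ȳ)(y_{t+2}−ȳ) = (0.1633) + (3.4490) + (0.4490) + (7.1633) + (9.8776) = 21.1020
Denominator Σ(y_t−ȳ)² = 42.8571
r_2 = 21.1020 / 42.8571 = 0.492

0.492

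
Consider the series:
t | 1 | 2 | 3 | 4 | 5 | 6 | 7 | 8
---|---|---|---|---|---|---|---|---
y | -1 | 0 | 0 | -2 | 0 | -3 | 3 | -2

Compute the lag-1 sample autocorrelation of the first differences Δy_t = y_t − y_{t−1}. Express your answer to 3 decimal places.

-0.730

First differences Δy: 1, 0, -2, 2, -3, 6, -5
Mean of differences = -0.1429
Numerator Σ(Δy_t−Δȳ)(Δy_{t+1}−Δȳ) = -57.5918
Denominator Σ(Δy_t−Δȳ)² = 78.8571
r_1(Δy) = -57.5918 / 78.8571 = -0.730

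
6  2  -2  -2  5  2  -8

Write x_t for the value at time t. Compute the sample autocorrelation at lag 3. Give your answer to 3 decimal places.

Mean x̄ = (6 + 2 − 2 − 2 + 5 + 2 − 8)/7 = 0.4286
Numerator Σ_{t=1}^{4}(x_t−x̄)(x_{t+3}−x̄) = 10.3061
Denominator Σ(x_t−x̄)² = 139.7143
r_3 = 10.3061 / 139.7143 = 0.074

0.074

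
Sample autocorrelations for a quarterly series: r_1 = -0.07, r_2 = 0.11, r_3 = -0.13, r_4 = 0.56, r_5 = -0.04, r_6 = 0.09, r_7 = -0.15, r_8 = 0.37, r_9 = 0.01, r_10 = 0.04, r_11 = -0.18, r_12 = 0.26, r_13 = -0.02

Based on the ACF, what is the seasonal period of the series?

The largest autocorrelation is r_4 = 0.56, with weaker echoes at lags 8 (0.37) and 12 (0.26); the remaining lags stay at or below 0.11.
The dominant spike at lag 4 indicates a seasonal period of 4.

4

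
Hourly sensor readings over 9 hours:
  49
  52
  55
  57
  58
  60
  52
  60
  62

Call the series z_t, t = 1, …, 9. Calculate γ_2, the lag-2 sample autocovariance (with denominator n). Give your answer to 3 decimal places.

Mean z̄ = (49 + 52 + 55 + 57 + 58 + 60 + 52 + 60 + 62)/9 = 56.1111
Σ_{t=1}^{7}(z_t−z̄)(z_{t+2}−z̄) = -11.2469
γ_2 = -11.2469 / 9 = -1.250

-1.250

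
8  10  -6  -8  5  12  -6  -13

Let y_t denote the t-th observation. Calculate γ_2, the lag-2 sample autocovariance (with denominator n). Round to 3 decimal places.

Mean ȳ = (8 + 10 − 6 − 8 + 5 + 12 − 6 − 13)/8 = 0.2500
Deviations: 7.7500, 9.7500, -6.2500, -8.2500, 4.7500, 11.7500, -6.2500, -13.2500
Σ_{t=1}^{6}(y_t−ȳ)(y_{t+2}−ȳ) = -440.8750
γ_2 = -440.8750 / 8 = -55.109

-55.109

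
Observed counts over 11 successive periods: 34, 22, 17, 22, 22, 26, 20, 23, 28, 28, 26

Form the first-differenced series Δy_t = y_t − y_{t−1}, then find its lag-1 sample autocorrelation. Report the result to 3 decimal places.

0.044

First differences Δy: -12, -5, 5, 0, 4, -6, 3, 5, 0, -2
Mean of differences = -0.8000
Numerator Σ(Δy_t−Δȳ)(Δy_{t+1}−Δȳ) = 12.1600
Denominator Σ(Δy_t−Δȳ)² = 277.6000
r_1(Δy) = 12.1600 / 277.6000 = 0.044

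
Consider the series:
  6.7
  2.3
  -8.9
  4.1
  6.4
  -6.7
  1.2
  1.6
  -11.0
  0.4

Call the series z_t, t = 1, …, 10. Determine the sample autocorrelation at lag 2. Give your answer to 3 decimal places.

-0.426

Mean z̄ = (6.7 + 2.3 − 8.9 + 4.1 + 6.4 − 6.7 + 1.2 + 1.6 − 11.0 + 0.4)/10 = -0.3900
Numerator Σ_{t=1}^{8}(z_t−z̄)(z_{t+2}−z̄) = -151.4312
Denominator Σ(z_t−z̄)² = 355.6890
r_2 = -151.4312 / 355.6890 = -0.426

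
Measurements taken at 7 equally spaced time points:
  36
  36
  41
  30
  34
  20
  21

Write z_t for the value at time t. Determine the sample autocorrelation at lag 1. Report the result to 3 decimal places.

0.363

Mean z̄ = (36 + 36 + 41 + 30 + 34 + 20 + 21)/7 = 31.1429
Σ(z_t−z̄)(z_{t+1}−z̄) = (23.5918) + (47.8776) + (-11.2653) + (-3.2653) + (-31.8367) + (113.0204) = 138.1224
Denominator Σ(z_t−z̄)² = 380.8571
r_1 = 138.1224 / 380.8571 = 0.363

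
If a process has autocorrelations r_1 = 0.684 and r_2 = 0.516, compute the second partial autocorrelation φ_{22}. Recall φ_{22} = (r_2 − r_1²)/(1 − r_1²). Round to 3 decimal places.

φ_{22} = (r_2 − r_1²) / (1 − r_1²)
r_1² = (0.684)² = 0.467856
Numerator = 0.516 − 0.4679 = 0.0481; denominator = 1 − 0.4679 = 0.5321
φ_{22} = 0.0481 / 0.5321 = 0.090

0.090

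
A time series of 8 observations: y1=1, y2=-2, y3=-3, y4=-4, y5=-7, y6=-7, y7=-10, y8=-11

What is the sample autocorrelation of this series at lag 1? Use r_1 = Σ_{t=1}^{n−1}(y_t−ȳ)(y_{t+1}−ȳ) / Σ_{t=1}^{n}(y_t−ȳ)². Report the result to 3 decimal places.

0.566

Mean ȳ = (1 − 2 − 3 − 4 − 7 − 7 − 10 − 11)/8 = -5.3750
Deviations from mean: 6.3750, 3.3750, 2.3750, 1.3750, -1.6250, -1.6250, -4.6250, -5.6250
Σ(y_t−ȳ)(y_{t+1}−ȳ) = (21.5156) + (8.0156) + (3.2656) + (-2.2344) + (2.6406) + (7.5156) + (26.0156) = 66.7344
Denominator Σ(y_t−ȳ)² = 117.8750
r_1 = 66.7344 / 117.8750 = 0.566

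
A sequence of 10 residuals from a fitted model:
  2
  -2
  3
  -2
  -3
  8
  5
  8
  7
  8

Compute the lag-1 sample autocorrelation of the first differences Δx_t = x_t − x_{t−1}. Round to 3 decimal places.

First differences Δx: -4, 5, -5, -1, 11, -3, 3, -1, 1
Mean of differences = 0.6667
Numerator Σ(Δx_t−Δx̄)(Δx_{t+1}−Δx̄) = -103.4444
Denominator Σ(Δx_t−Δx̄)² = 204.0000
r_1(Δx) = -103.4444 / 204.0000 = -0.507

-0.507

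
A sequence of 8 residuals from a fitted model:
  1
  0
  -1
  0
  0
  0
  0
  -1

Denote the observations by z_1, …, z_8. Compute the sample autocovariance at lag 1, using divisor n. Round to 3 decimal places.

Mean z̄ = (1 + 0 − 1 + 0 + 0 + 0 + 0 − 1)/8 = -0.1250
Deviations: 1.1250, 0.1250, -0.8750, 0.1250, 0.1250, 0.1250, 0.1250, -0.8750
Σ_{t=1}^{7}(z_t−z̄)(z_{t+1}−z̄) = -0.1406
γ_1 = -0.1406 / 8 = -0.018

-0.018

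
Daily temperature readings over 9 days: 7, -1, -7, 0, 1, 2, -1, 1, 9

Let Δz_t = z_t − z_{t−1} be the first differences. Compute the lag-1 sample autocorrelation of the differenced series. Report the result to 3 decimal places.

First differences Δz: -8, -6, 7, 1, 1, -3, 2, 8
Mean of differences = 0.2500
Numerator Σ(Δz_t−Δz̄)(Δz_{t+1}−Δz̄) = 20.4375
Denominator Σ(Δz_t−Δz̄)² = 227.5000
r_1(Δz) = 20.4375 / 227.5000 = 0.090

0.090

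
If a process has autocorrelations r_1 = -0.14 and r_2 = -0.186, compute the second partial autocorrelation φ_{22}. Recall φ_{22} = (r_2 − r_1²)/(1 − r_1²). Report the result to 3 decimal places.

-0.210

φ_{22} = (r_2 − r_1²) / (1 − r_1²)
r_1² = (-0.14)² = 0.0196
Numerator = -0.186 − 0.0196 = -0.2056; denominator = 1 − 0.0196 = 0.9804
φ_{22} = -0.2056 / 0.9804 = -0.210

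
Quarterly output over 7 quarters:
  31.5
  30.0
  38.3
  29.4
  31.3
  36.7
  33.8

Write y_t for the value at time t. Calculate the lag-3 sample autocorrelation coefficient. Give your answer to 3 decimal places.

Mean ȳ = (31.5 + 30.0 + 38.3 + 29.4 + 31.3 + 36.7 + 33.8)/7 = 33.0000
Σ(y_t−ȳ)(y_{t+3}−ȳ) = (5.4000) + (5.1000) + (19.6100) + (-2.8800) = 27.2300
Denominator Σ(y_t−ȳ)² = 69.5200
r_3 = 27.2300 / 69.5200 = 0.392

0.392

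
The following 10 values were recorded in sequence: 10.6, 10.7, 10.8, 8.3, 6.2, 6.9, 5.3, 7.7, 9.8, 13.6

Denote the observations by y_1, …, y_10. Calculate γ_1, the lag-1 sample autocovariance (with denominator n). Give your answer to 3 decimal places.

2.752

Mean ȳ = (10.6 + 10.7 + 10.8 + 8.3 + 6.2 + 6.9 + 5.3 + 7.7 + 9.8 + 13.6)/10 = 8.9900
Σ_{t=1}^{9}(y_t−ȳ)(y_{t+1}−ȳ) = 27.5169
γ_1 = 27.5169 / 10 = 2.752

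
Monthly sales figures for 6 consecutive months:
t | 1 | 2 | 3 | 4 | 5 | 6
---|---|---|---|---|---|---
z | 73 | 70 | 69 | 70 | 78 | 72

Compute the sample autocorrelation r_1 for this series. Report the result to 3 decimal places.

-0.037

Mean z̄ = (73 + 70 + 69 + 70 + 78 + 72)/6 = 72.0000
Deviations from mean: 1.0000, -2.0000, -3.0000, -2.0000, 6.0000, 0.0000
Σ(z_t−z̄)(z_{t+1}−z̄) = (-2.0000) + (6.0000) + (6.0000) + (-12.0000) + (0.0000) = -2.0000
Denominator Σ(z_t−z̄)² = 54.0000
r_1 = -2.0000 / 54.0000 = -0.037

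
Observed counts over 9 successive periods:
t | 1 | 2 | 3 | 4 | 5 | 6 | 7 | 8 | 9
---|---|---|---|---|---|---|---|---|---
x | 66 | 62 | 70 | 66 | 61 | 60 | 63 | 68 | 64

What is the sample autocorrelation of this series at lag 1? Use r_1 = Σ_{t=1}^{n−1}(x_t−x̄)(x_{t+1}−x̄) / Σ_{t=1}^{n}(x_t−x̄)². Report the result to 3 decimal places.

0.010

Mean x̄ = (66 + 62 + 70 + 66 + 61 + 60 + 63 + 68 + 64)/9 = 64.4444
Numerator Σ_{t=1}^{8}(x_t−x̄)(x_{t+1}−x̄) = 0.9136
Denominator Σ(x_t−x̄)² = 88.2222
r_1 = 0.9136 / 88.2222 = 0.010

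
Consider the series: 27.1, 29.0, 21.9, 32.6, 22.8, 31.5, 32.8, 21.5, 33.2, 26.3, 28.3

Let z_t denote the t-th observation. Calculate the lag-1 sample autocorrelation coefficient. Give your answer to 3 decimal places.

-0.692

Mean z̄ = (27.1 + 29.0 + 21.9 + 32.6 + 22.8 + 31.5 + 32.8 + 21.5 + 33.2 + 26.3 + 28.3)/11 = 27.9091
Numerator Σ_{t=1}^{10}(z_t−z̄)(z_{t+1}−z̄) = -134.7746
Denominator Σ(z_t−z̄)² = 194.6891
r_1 = -134.7746 / 194.6891 = -0.692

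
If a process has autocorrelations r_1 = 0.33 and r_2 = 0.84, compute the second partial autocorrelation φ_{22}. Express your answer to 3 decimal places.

0.820

φ_{22} = (r_2 − r_1²) / (1 − r_1²)
r_1² = (0.33)² = 0.1089
Numerator = 0.84 − 0.1089 = 0.7311; denominator = 1 − 0.1089 = 0.8911
φ_{22} = 0.7311 / 0.8911 = 0.820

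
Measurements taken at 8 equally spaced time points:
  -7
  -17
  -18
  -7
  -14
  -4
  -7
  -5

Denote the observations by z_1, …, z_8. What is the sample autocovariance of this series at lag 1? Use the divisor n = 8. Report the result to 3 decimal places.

Mean z̄ = (-7 − 17 − 18 − 7 − 14 − 4 − 7 − 5)/8 = -9.8750
Deviations: 2.8750, -7.1250, -8.1250, 2.8750, -4.1250, 5.8750, 2.8750, 4.8750
Σ_{t=1}^{7}(z_t−z̄)(z_{t+1}−z̄) = 8.8594
γ_1 = 8.8594 / 8 = 1.107

1.107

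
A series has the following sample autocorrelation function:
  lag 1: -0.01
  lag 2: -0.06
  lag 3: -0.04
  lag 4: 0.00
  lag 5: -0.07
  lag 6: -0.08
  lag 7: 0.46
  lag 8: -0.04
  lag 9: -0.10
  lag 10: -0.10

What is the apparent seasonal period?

The largest autocorrelation is r_7 = 0.46; the remaining lags stay at or below 0.00.
The dominant spike at lag 7 indicates a seasonal period of 7.

7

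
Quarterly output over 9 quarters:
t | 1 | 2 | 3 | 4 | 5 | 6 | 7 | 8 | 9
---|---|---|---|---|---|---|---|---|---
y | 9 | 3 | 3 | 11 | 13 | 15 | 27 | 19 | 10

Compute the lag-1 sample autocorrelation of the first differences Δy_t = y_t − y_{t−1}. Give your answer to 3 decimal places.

0.045

First differences Δy: -6, 0, 8, 2, 2, 12, -8, -9
Mean of differences = 0.1250
Numerator Σ(Δy_t−Δȳ)(Δy_{t+1}−Δȳ) = 17.9844
Denominator Σ(Δy_t−Δȳ)² = 396.8750
r_1(Δy) = 17.9844 / 396.8750 = 0.045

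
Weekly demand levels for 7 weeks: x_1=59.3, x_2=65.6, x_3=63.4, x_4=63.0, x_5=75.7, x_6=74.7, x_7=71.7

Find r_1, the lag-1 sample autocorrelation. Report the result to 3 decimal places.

Mean x̄ = (59.3 + 65.6 + 63.4 + 63.0 + 75.7 + 74.7 + 71.7)/7 = 67.6286
Numerator Σ_{t=1}^{6}(x_t−x̄)(x_{t+1}−x̄) = 93.5535
Denominator Σ(x_t−x̄)² = 244.5143
r_1 = 93.5535 / 244.5143 = 0.383

0.383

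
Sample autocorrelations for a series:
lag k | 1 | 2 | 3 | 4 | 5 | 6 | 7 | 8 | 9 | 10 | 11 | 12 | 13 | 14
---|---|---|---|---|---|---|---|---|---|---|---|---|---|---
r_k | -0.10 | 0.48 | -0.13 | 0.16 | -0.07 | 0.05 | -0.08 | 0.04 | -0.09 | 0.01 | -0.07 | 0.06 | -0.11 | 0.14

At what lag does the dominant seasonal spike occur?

2

The largest autocorrelation is r_2 = 0.48, with a weaker echo at lag 4 (0.16); the remaining lags stay at or below 0.14.
The dominant spike at lag 2 indicates a seasonal period of 2.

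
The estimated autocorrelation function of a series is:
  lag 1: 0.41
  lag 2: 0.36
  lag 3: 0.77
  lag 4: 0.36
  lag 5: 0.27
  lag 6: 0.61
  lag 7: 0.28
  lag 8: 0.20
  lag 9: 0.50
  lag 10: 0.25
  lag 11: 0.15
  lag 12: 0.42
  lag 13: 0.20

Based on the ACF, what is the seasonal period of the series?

The largest autocorrelation is r_3 = 0.77, with weaker echoes at lags 6 (0.61), 9 (0.50) and 12 (0.42); the remaining lags stay at or below 0.41. The elevated value at lag 1 (0.41), dropping to 0.36 at lag 2, reflects decaying short-term dependence rather than seasonality.
The dominant spike at lag 3 indicates a seasonal period of 3.

3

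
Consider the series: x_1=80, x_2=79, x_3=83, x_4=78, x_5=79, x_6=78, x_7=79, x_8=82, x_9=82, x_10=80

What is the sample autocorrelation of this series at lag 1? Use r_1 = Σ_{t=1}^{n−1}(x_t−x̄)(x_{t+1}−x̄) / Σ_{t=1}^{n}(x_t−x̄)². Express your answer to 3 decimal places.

Mean x̄ = (80 + 79 + 83 + 78 + 79 + 78 + 79 + 82 + 82 + 80)/10 = 80.0000
Numerator Σ_{t=1}^{9}(x_t−x̄)(x_{t+1}−x̄) = -1.0000
Denominator Σ(x_t−x̄)² = 28.0000
r_1 = -1.0000 / 28.0000 = -0.036

-0.036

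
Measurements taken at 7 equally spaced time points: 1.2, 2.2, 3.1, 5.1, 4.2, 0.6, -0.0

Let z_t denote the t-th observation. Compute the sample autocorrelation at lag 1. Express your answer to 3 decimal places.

Mean z̄ = (1.2 + 2.2 + 3.1 + 5.1 + 4.2 + 0.6 − 0.0)/7 = 2.3429
Σ(z_t−z̄)(z_{t+1}−z̄) = (0.1633) + (-0.1082) + (2.0876) + (5.1204) + (-3.2367) + (4.0833) = 8.1096
Denominator Σ(z_t−z̄)² = 21.4771
r_1 = 8.1096 / 21.4771 = 0.378

0.378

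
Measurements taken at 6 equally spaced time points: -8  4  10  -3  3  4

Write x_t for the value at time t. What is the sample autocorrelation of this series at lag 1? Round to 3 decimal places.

Mean x̄ = (-8 + 4 + 10 − 3 + 3 + 4)/6 = 1.6667
Numerator Σ_{t=1}^{5}(x_t−x̄)(x_{t+1}−x̄) = -45.1111
Denominator Σ(x_t−x̄)² = 197.3333
r_1 = -45.1111 / 197.3333 = -0.229

-0.229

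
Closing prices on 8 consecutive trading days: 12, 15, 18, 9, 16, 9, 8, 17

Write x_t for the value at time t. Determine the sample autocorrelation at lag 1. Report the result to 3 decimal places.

Mean x̄ = (12 + 15 + 18 + 9 + 16 + 9 + 8 + 17)/8 = 13.0000
Deviations from mean: -1.0000, 2.0000, 5.0000, -4.0000, 3.0000, -4.0000, -5.0000, 4.0000
Σ(x_t−x̄)(x_{t+1}−x̄) = (-2.0000) + (10.0000) + (-20.0000) + (-12.0000) + (-12.0000) + (20.0000) + (-20.0000) = -36.0000
Denominator Σ(x_t−x̄)² = 112.0000
r_1 = -36.0000 / 112.0000 = -0.321

-0.321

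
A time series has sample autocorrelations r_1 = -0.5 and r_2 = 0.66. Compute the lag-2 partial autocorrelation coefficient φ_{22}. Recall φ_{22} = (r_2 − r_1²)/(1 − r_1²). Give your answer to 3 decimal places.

φ_{22} = (r_2 − r_1²) / (1 − r_1²)
r_1² = (-0.5)² = 0.25
Numerator = 0.66 − 0.2500 = 0.4100; denominator = 1 − 0.2500 = 0.7500
φ_{22} = 0.4100 / 0.7500 = 0.547

0.547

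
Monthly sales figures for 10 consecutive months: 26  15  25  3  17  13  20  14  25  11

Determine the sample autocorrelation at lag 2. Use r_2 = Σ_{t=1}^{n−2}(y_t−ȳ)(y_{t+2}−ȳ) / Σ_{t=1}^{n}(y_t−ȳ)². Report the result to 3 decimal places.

0.436

Mean ȳ = (26 + 15 + 25 + 3 + 17 + 13 + 20 + 14 + 25 + 11)/10 = 16.9000
Numerator Σ_{t=1}^{8}(y_t−ȳ)(y_{t+2}−ȳ) = 208.9800
Denominator Σ(y_t−ȳ)² = 478.9000
r_2 = 208.9800 / 478.9000 = 0.436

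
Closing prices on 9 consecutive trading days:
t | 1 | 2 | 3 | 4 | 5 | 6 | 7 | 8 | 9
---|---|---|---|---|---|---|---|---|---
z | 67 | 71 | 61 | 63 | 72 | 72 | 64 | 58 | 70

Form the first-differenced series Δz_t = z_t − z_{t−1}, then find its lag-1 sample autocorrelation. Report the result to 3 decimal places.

-0.138

First differences Δz: 4, -10, 2, 9, 0, -8, -6, 12
Mean of differences = 0.3750
Numerator Σ(Δz_t−Δz̄)(Δz_{t+1}−Δz̄) = -61.2656
Denominator Σ(Δz_t−Δz̄)² = 443.8750
r_1(Δz) = -61.2656 / 443.8750 = -0.138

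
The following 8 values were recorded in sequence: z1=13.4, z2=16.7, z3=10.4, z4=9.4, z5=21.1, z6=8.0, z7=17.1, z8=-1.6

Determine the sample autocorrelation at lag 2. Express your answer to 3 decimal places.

0.240

Mean z̄ = (13.4 + 16.7 + 10.4 + 9.4 + 21.1 + 8.0 + 17.1 − 1.6)/8 = 11.8125
Deviations from mean: 1.5875, 4.8875, -1.4125, -2.4125, 9.2875, -3.8125, 5.2875, -13.4125
Σ(z_t−z̄)(z_{t+2}−z̄) = (-2.2423) + (-11.7911) + (-13.1186) + (9.1977) + (49.1077) + (51.1352) = 82.2884
Denominator Σ(z_t−z̄)² = 342.8688
r_2 = 82.2884 / 342.8688 = 0.240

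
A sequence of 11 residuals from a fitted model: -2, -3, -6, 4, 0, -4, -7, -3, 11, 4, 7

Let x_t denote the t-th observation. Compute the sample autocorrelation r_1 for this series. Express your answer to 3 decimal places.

Mean x̄ = (-2 − 3 − 6 + 4 + 0 − 4 − 7 − 3 + 11 + 4 + 7)/11 = 0.0909
Numerator Σ_{t=1}^{10}(x_t−x̄)(x_{t+1}−x̄) = 88.3554
Denominator Σ(x_t−x̄)² = 324.9091
r_1 = 88.3554 / 324.9091 = 0.272

0.272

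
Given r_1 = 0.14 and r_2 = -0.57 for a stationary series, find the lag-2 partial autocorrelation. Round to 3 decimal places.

φ_{22} = (r_2 − r_1²) / (1 − r_1²)
r_1² = (0.14)² = 0.0196
Numerator = -0.57 − 0.0196 = -0.5896; denominator = 1 − 0.0196 = 0.9804
φ_{22} = -0.5896 / 0.9804 = -0.601

-0.601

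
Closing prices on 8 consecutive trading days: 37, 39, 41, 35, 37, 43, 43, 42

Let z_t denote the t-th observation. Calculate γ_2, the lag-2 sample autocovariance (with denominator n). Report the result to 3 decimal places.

Mean z̄ = (37 + 39 + 41 + 35 + 37 + 43 + 43 + 42)/8 = 39.6250
Deviations: -2.6250, -0.6250, 1.3750, -4.6250, -2.6250, 3.3750, 3.3750, 2.3750
Σ_{t=1}^{6}(z_t−z̄)(z_{t+2}−z̄) = -20.7813
γ_2 = -20.7813 / 8 = -2.598

-2.598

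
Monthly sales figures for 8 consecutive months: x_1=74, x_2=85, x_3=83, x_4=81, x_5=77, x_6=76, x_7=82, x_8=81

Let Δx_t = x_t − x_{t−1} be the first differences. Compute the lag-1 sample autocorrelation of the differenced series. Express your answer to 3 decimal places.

-0.091

First differences Δx: 11, -2, -2, -4, -1, 6, -1
Mean of differences = 1.0000
Numerator Σ(Δx_t−Δx̄)(Δx_{t+1}−Δx̄) = -16.0000
Denominator Σ(Δx_t−Δx̄)² = 176.0000
r_1(Δx) = -16.0000 / 176.0000 = -0.091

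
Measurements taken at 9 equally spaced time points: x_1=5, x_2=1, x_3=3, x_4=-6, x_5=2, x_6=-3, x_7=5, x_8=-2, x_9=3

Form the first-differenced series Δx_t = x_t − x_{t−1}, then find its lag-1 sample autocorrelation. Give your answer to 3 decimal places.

-0.824

First differences Δx: -4, 2, -9, 8, -5, 8, -7, 5
Mean of differences = -0.2500
Numerator Σ(Δx_t−Δx̄)(Δx_{t+1}−Δx̄) = -269.8125
Denominator Σ(Δx_t−Δx̄)² = 327.5000
r_1(Δx) = -269.8125 / 327.5000 = -0.824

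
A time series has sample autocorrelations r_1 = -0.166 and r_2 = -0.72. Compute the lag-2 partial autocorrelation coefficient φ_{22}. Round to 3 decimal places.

φ_{22} = (r_2 − r_1²) / (1 − r_1²)
r_1² = (-0.166)² = 0.027556
Numerator = -0.72 − 0.0276 = -0.7476; denominator = 1 − 0.0276 = 0.9724
φ_{22} = -0.7476 / 0.9724 = -0.769

-0.769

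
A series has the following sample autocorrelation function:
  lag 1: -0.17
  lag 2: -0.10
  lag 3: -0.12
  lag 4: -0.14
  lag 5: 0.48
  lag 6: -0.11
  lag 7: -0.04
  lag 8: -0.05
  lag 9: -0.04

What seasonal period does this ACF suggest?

The largest autocorrelation is r_5 = 0.48; the remaining lags stay at or below -0.04.
The dominant spike at lag 5 indicates a seasonal period of 5.

5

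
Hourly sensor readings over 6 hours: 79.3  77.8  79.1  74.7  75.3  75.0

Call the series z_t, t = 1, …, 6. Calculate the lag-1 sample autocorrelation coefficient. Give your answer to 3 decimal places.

Mean z̄ = (79.3 + 77.8 + 79.1 + 74.7 + 75.3 + 75.0)/6 = 76.8667
Σ(z_t−z̄)(z_{t+1}−z̄) = (2.2711) + (2.0844) + (-4.8389) + (3.3944) + (2.9244) = 5.8356
Denominator Σ(z_t−z̄)² = 22.4133
r_1 = 5.8356 / 22.4133 = 0.260

0.260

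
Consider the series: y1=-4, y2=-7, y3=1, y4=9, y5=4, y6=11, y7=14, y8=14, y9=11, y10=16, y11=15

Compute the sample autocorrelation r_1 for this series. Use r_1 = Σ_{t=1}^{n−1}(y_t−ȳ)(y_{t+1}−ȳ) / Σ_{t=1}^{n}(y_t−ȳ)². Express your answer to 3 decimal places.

0.651

Mean ȳ = (-4 − 7 + 1 + 9 + 4 + 11 + 14 + 14 + 11 + 16 + 15)/11 = 7.6364
Numerator Σ_{t=1}^{10}(y_t−ȳ)(y_{t+1}−ȳ) = 414.2314
Denominator Σ(y_t−ȳ)² = 636.5455
r_1 = 414.2314 / 636.5455 = 0.651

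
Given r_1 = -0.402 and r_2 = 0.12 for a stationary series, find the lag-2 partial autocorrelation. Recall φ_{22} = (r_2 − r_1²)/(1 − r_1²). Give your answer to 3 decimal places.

φ_{22} = (r_2 − r_1²) / (1 − r_1²)
r_1² = (-0.402)² = 0.161604
Numerator = 0.12 − 0.1616 = -0.0416; denominator = 1 − 0.1616 = 0.8384
φ_{22} = -0.0416 / 0.8384 = -0.050

-0.050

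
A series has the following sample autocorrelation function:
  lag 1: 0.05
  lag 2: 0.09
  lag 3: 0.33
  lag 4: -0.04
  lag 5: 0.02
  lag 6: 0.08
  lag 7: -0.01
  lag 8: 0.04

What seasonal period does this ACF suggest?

The largest autocorrelation is r_3 = 0.33; the remaining lags stay at or below 0.09.
The dominant spike at lag 3 indicates a seasonal period of 3.

3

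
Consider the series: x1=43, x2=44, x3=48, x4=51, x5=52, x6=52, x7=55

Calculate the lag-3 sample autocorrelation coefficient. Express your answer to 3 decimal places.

-0.158

Mean x̄ = (43 + 44 + 48 + 51 + 52 + 52 + 55)/7 = 49.2857
Σ(x_t−x̄)(x_{t+3}−x̄) = (-10.7755) + (-14.3469) + (-3.4898) + (9.7959) = -18.8163
Denominator Σ(x_t−x̄)² = 119.4286
r_3 = -18.8163 / 119.4286 = -0.158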